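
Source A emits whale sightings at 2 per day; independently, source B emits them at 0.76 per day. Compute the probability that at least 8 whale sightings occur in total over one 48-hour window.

0.1930

Independent Poisson processes superpose: combined rate λ = 2 + 0.76 = 2.76 per day.
Over the interval, μ = 2.76 × 2 = 5.52 (a 48-hour window = 2 days).
P(N ≥ 8) = 1 − P(N ≤ 7) ≈ 0.1930.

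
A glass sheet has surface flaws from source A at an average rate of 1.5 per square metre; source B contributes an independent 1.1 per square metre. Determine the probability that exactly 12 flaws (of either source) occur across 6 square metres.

0.0728

Independent Poisson processes superpose: combined rate λ = 1.5 + 1.1 = 2.6 per square metre.
Over the interval, μ = 2.6 × 6 = 15.6 (6 square metres).
P(N = 12) = e^(−15.6) · 15.6^12/12! ≈ 0.0728.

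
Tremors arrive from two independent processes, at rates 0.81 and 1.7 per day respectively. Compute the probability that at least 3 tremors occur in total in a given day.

0.4587

Independent Poisson processes superpose: combined rate λ = 0.81 + 1.7 = 2.51 per day.
So μ = 2.51.
P(N ≥ 3) = 1 − P(N ≤ 2) ≈ 0.4587.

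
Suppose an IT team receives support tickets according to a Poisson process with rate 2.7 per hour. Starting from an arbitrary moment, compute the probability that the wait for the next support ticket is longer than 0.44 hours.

The wait for the next event is exponential with rate λ = 2.7 per hour.
P(T > 0.44) = e^(−λt) = e^(−2.7 × 0.44) = e^(−1.188) ≈ 0.3048.

0.3048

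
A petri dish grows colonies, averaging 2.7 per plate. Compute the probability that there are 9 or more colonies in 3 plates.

Over the interval, μ = 2.7 × 3 = 8.1 (3 plates).
P(N ≥ 9) = 1 − P(N ≤ 8) = 1 − Σ_{j=0}^{8} e^(−μ) μ^j/j! ≈ 0.4214.

0.4214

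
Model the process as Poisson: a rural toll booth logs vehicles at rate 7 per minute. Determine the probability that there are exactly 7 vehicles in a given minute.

0.1490

With mean μ = 7 per minute,
P(N = 7) = e^(−μ) μ^7/7! = e^(−7) · 7^7/5040 ≈ 0.1490.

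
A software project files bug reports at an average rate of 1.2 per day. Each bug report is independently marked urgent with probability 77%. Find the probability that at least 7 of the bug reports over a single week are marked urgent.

Thinning: the bug reports that are marked urgent themselves form a Poisson process with rate 0.77 × 1.2 = 0.924 per day.
Over the interval, μ = 0.924 × 7 = 6.468 (a week = 7 days).
P(N ≥ 7) = 1 − P(N ≤ 6) ≈ 0.4684.

0.4684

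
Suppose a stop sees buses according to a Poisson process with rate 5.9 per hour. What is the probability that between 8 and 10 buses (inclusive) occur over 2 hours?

Over the interval, μ = 5.9 × 2 = 11.8 (2 hours).
P(8 ≤ N ≤ 10) = Σ_{j=8}^{10} e^(−11.8) · 11.8^j/j! ≈ 0.2699.

0.2699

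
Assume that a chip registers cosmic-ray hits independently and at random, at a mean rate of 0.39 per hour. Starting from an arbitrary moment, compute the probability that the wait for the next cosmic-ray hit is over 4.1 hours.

The wait for the next event is exponential with rate λ = 0.39 per hour.
P(T > 4.1) = e^(−λt) = e^(−0.39 × 4.1) = e^(−1.599) ≈ 0.2021.

0.2021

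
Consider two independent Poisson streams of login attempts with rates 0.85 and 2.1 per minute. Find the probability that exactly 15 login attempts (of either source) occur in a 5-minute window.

Independent Poisson processes superpose: combined rate λ = 0.85 + 2.1 = 2.95 per minute.
Over the interval, μ = 2.95 × 5 = 14.75 (a 5-minute window = 5 minutes).
P(N = 15) = e^(−14.75) · 14.75^15/15! ≈ 0.1022.

0.1022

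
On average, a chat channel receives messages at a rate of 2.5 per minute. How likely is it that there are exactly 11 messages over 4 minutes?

Over the interval, μ = 2.5 × 4 = 10 (4 minutes).
P(N = 11) = e^(−μ) μ^11/11! = e^(−10) · 10^11/39916800 ≈ 0.1137.

0.1137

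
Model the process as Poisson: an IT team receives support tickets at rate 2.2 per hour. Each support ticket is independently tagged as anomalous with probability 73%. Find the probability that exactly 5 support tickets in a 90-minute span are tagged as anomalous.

0.0608

Thinning: the support tickets that are tagged as anomalous themselves form a Poisson process with rate 0.73 × 2.2 = 1.606 per hour.
Over the interval, μ = 1.606 × 1.5 = 2.409 (a 90-minute span = 1.5 hours).
P(N = 5) = e^(−2.409) · 2.409^5/5! ≈ 0.0608.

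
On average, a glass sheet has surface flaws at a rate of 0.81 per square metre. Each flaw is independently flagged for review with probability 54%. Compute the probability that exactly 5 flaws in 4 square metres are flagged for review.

0.0238

Thinning: the flaws that are flagged for review themselves form a Poisson process with rate 0.54 × 0.81 = 0.4374 per square metre.
Over the interval, μ = 0.4374 × 4 = 1.7496 (4 square metres).
P(N = 5) = e^(−1.7496) · 1.7496^5/5! ≈ 0.0238.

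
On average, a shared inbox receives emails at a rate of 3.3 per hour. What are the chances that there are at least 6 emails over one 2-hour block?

Over the interval, μ = 3.3 × 2 = 6.6 (a 2-hour block = 2 hours).
P(N ≥ 6) = 1 − P(N ≤ 5) = 1 − Σ_{j=0}^{5} e^(−μ) μ^j/j! ≈ 0.6453.

0.6453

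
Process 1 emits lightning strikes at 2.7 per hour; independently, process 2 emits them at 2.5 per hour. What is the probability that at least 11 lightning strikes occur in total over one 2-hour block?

Independent Poisson processes superpose: combined rate λ = 2.7 + 2.5 = 5.2 per hour.
Over the interval, μ = 5.2 × 2 = 10.4 (a 2-hour block = 2 hours).
P(N ≥ 11) = 1 − P(N ≤ 10) ≈ 0.4669.

0.4669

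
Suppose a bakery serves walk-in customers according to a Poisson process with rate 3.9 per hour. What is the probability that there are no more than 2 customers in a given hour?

With mean μ = 3.9 per hour,
P(N ≤ 2) = Σ_{j=0}^{2} e^(−μ) μ^j/j! ≈ 0.2531.

0.2531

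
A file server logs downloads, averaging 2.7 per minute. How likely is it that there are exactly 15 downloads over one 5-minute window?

0.0945

Over the interval, μ = 2.7 × 5 = 13.5 (a 5-minute window = 5 minutes).
P(N = 15) = e^(−μ) μ^15/15! = e^(−13.5) · 13.5^15/1307674368000 ≈ 0.0945.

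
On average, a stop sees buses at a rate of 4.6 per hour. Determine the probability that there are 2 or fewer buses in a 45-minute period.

Over the interval, μ = 4.6 × 0.75 = 3.45 (a 45-minute period = 0.75 hours).
P(N ≤ 2) = Σ_{j=0}^{2} e^(−μ) μ^j/j! ≈ 0.3302.

0.3302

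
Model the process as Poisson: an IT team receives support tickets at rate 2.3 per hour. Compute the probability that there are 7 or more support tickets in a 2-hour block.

0.1820

Over the interval, μ = 2.3 × 2 = 4.6 (a 2-hour block = 2 hours).
P(N ≥ 7) = 1 − P(N ≤ 6) = 1 − Σ_{j=0}^{6} e^(−μ) μ^j/j! ≈ 0.1820.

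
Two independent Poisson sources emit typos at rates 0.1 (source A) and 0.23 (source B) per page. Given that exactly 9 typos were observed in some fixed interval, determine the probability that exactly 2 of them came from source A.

Given the total, each event is independently from source A with probability p = λ_A/(λ_A+λ_B) = 0.1/0.33 ≈ 0.3030.
So K ~ Binomial(9, 0.1/0.33): P(K = 2) = C(9,2) · (0.1/0.33)^2 · (0.23/0.33)^7 ≈ 0.2641.

0.2641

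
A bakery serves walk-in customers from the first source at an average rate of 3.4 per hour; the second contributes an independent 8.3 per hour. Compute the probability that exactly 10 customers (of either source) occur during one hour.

Independent Poisson processes superpose: combined rate λ = 3.4 + 8.3 = 11.7 per hour.
So μ = 11.7.
P(N = 10) = e^(−11.7) · 11.7^10/10! ≈ 0.1099.

0.1099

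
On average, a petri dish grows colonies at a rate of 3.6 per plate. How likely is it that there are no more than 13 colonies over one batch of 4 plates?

Over the interval, μ = 3.6 × 4 = 14.4 (a batch of 4 plates = 4 plates).
P(N ≤ 13) = Σ_{j=0}^{13} e^(−μ) μ^j/j! ≈ 0.4227.

0.4227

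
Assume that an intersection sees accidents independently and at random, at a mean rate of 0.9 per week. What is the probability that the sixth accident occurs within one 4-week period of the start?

0.1559

Over the interval, μ = 0.9 × 4 = 3.6 (a 4-week period = 4 weeks).
The sixth arrival falls in the interval iff at least 6 events occur there: P(S_6 ≤ t) = P(N ≥ 6) = 1 − P(N ≤ 5) ≈ 0.1559.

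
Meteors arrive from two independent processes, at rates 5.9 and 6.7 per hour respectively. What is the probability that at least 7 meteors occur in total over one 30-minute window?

Independent Poisson processes superpose: combined rate λ = 5.9 + 6.7 = 12.6 per hour.
Over the interval, μ = 12.6 × 0.5 = 6.3 (a 30-minute window = 0.5 hours).
P(N ≥ 7) = 1 − P(N ≤ 6) ≈ 0.4418.

0.4418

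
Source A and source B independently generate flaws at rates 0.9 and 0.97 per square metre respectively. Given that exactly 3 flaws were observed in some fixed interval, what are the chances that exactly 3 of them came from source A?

0.1115

Given the total, each event is independently from source A with probability p = λ_A/(λ_A+λ_B) = 0.9/1.87 ≈ 0.4813.
So K ~ Binomial(3, 0.9/1.87): P(K = 3) = C(3,3) · (0.9/1.87)^3 · (0.97/1.87)^0 ≈ 0.1115.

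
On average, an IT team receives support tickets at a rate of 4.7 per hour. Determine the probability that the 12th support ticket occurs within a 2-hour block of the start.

0.2374

Over the interval, μ = 4.7 × 2 = 9.4 (a 2-hour block = 2 hours).
The 12th arrival falls in the interval iff at least 12 events occur there: P(S_12 ≤ t) = P(N ≥ 12) = 1 − P(N ≤ 11) ≈ 0.2374.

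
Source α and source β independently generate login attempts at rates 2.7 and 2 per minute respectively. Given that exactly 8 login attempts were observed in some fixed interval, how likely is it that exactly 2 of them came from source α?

Given the total, each event is independently from source α with probability p = λ_α/(λ_α+λ_β) = 2.7/4.7 ≈ 0.5745.
So K ~ Binomial(8, 2.7/4.7): P(K = 2) = C(8,2) · (2.7/4.7)^2 · (2/4.7)^6 ≈ 0.0549.

0.0549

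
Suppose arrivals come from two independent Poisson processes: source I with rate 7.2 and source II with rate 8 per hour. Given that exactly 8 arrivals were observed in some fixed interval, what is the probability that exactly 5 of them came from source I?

Given the total, each event is independently from source I with probability p = λ_I/(λ_I+λ_II) = 7.2/15.2 ≈ 0.4737.
So K ~ Binomial(8, 7.2/15.2): P(K = 5) = C(8,5) · (7.2/15.2)^5 · (8/15.2)^3 ≈ 0.1947.

0.1947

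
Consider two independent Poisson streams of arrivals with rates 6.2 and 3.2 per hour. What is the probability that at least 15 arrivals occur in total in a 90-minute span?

Independent Poisson processes superpose: combined rate λ = 6.2 + 3.2 = 9.4 per hour.
Over the interval, μ = 9.4 × 1.5 = 14.1 (a 90-minute span = 1.5 hours).
P(N ≥ 15) = 1 − P(N ≤ 14) ≈ 0.4402.

0.4402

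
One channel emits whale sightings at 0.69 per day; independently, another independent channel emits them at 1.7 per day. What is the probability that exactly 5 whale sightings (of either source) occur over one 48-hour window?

Independent Poisson processes superpose: combined rate λ = 0.69 + 1.7 = 2.39 per day.
Over the interval, μ = 2.39 × 2 = 4.78 (a 48-hour window = 2 days).
P(N = 5) = e^(−4.78) · 4.78^5/5! ≈ 0.1746.

0.1746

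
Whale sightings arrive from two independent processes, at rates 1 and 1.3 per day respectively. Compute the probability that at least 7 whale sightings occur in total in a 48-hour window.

0.1820

Independent Poisson processes superpose: combined rate λ = 1 + 1.3 = 2.3 per day.
Over the interval, μ = 2.3 × 2 = 4.6 (a 48-hour window = 2 days).
P(N ≥ 7) = 1 − P(N ≤ 6) ≈ 0.1820.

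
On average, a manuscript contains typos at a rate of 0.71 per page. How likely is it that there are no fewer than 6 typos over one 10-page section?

0.7119

Over the interval, μ = 0.71 × 10 = 7.1 (a 10-page section = 10 pages).
P(N ≥ 6) = 1 − P(N ≤ 5) = 1 − Σ_{j=0}^{5} e^(−μ) μ^j/j! ≈ 0.7119.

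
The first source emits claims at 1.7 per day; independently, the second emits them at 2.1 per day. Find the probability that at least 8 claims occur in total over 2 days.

Independent Poisson processes superpose: combined rate λ = 1.7 + 2.1 = 3.8 per day.
Over the interval, μ = 3.8 × 2 = 7.6 (2 days).
P(N ≥ 8) = 1 − P(N ≤ 7) ≈ 0.4900.

0.4900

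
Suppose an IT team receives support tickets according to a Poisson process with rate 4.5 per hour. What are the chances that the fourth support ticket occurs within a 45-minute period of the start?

Over the interval, μ = 4.5 × 0.75 = 3.375 (a 45-minute period = 0.75 hours).
The fourth arrival falls in the interval iff at least 4 events occur there: P(S_4 ≤ t) = P(N ≥ 4) = 1 − P(N ≤ 3) ≈ 0.4362.

0.4362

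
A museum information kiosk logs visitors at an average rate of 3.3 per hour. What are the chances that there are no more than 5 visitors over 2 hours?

0.3547

Over the interval, μ = 3.3 × 2 = 6.6 (2 hours).
P(N ≤ 5) = Σ_{j=0}^{5} e^(−μ) μ^j/j! ≈ 0.3547.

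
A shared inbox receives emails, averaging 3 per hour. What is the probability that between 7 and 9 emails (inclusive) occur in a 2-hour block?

Over the interval, μ = 3 × 2 = 6 (a 2-hour block = 2 hours).
P(7 ≤ N ≤ 9) = Σ_{j=7}^{9} e^(−6) · 6^j/j! ≈ 0.3098.

0.3098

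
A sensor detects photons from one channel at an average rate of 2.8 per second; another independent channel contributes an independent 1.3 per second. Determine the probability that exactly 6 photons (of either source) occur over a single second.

Independent Poisson processes superpose: combined rate λ = 2.8 + 1.3 = 4.1 per second.
So μ = 4.1.
P(N = 6) = e^(−4.1) · 4.1^6/6! ≈ 0.1093.

0.1093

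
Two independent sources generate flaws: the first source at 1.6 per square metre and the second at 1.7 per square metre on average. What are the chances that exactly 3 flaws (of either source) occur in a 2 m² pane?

Independent Poisson processes superpose: combined rate λ = 1.6 + 1.7 = 3.3 per square metre.
Over the interval, μ = 3.3 × 2 = 6.6 (a 2 m² pane = 2 square metres).
P(N = 3) = e^(−6.6) · 6.6^3/3! ≈ 0.0652.

0.0652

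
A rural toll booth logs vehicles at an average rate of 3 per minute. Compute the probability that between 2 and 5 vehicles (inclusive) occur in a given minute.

With mean μ = 3 per minute,
P(2 ≤ N ≤ 5) = Σ_{j=2}^{5} e^(−3) · 3^j/j! ≈ 0.7169.

0.7169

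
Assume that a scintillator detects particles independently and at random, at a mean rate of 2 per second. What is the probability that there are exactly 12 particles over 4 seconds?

0.0481

Over the interval, μ = 2 × 4 = 8 (4 seconds).
P(N = 12) = e^(−μ) μ^12/12! = e^(−8) · 8^12/479001600 ≈ 0.0481.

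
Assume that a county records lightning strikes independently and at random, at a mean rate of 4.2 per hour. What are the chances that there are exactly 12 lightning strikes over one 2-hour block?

0.0579

Over the interval, μ = 4.2 × 2 = 8.4 (a 2-hour block = 2 hours).
P(N = 12) = e^(−μ) μ^12/12! = e^(−8.4) · 8.4^12/479001600 ≈ 0.0579.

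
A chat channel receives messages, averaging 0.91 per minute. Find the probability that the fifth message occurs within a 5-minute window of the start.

Over the interval, μ = 0.91 × 5 = 4.55 (a 5-minute window = 5 minutes).
The fifth arrival falls in the interval iff at least 5 events occur there: P(S_5 ≤ t) = P(N ≥ 5) = 1 − P(N ≤ 4) ≈ 0.4774.

0.4774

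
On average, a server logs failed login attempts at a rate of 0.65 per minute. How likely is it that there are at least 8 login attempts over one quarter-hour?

0.7564

Over the interval, μ = 0.65 × 15 = 9.75 (a quarter-hour = 15 minutes).
P(N ≥ 8) = 1 − P(N ≤ 7) = 1 − Σ_{j=0}^{7} e^(−μ) μ^j/j! ≈ 0.7564.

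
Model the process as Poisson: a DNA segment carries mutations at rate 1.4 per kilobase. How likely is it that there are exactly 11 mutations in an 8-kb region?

0.1192

Over the interval, μ = 1.4 × 8 = 11.2 (an 8-kb region = 8 kilobases).
P(N = 11) = e^(−μ) μ^11/11! = e^(−11.2) · 11.2^11/39916800 ≈ 0.1192.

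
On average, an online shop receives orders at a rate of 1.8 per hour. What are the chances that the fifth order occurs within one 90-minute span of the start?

0.1371

Over the interval, μ = 1.8 × 1.5 = 2.7 (a 90-minute span = 1.5 hours).
The fifth arrival falls in the interval iff at least 5 events occur there: P(S_5 ≤ t) = P(N ≥ 5) = 1 − P(N ≤ 4) ≈ 0.1371.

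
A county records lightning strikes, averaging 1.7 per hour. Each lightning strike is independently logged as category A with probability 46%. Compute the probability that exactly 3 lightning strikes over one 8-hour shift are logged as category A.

0.0783

Thinning: the lightning strikes that are logged as category A themselves form a Poisson process with rate 0.46 × 1.7 = 0.782 per hour.
Over the interval, μ = 0.782 × 8 = 6.256 (an 8-hour shift = 8 hours).
P(N = 3) = e^(−6.256) · 6.256^3/3! ≈ 0.0783.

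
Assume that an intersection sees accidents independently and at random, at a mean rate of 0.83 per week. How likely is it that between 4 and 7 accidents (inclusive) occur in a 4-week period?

Over the interval, μ = 0.83 × 4 = 3.32 (a 4-week period = 4 weeks).
P(4 ≤ N ≤ 7) = Σ_{j=4}^{7} e^(−3.32) · 3.32^j/j! ≈ 0.4037.

0.4037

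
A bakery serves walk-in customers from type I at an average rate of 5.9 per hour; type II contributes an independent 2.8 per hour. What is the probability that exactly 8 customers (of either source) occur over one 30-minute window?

0.0410

Independent Poisson processes superpose: combined rate λ = 5.9 + 2.8 = 8.7 per hour.
Over the interval, μ = 8.7 × 0.5 = 4.35 (a 30-minute window = 0.5 hours).
P(N = 8) = e^(−4.35) · 4.35^8/8! ≈ 0.0410.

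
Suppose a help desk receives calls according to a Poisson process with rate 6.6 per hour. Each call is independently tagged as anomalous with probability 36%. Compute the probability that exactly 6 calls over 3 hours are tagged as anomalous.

Thinning: the calls that are tagged as anomalous themselves form a Poisson process with rate 0.36 × 6.6 = 2.376 per hour.
Over the interval, μ = 2.376 × 3 = 7.128 (3 hours).
P(N = 6) = e^(−7.128) · 7.128^6/6! ≈ 0.1462.

0.1462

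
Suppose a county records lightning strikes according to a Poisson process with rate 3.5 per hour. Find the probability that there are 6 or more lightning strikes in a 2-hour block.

0.6993

Over the interval, μ = 3.5 × 2 = 7 (a 2-hour block = 2 hours).
P(N ≥ 6) = 1 − P(N ≤ 5) = 1 − Σ_{j=0}^{5} e^(−μ) μ^j/j! ≈ 0.6993.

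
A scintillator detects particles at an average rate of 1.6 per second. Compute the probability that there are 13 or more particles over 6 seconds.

0.1721

Over the interval, μ = 1.6 × 6 = 9.6 (6 seconds).
P(N ≥ 13) = 1 − P(N ≤ 12) = 1 − Σ_{j=0}^{12} e^(−μ) μ^j/j! ≈ 0.1721.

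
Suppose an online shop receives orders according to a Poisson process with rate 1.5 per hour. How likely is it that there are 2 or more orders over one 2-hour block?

0.8009

Over the interval, μ = 1.5 × 2 = 3 (a 2-hour block = 2 hours).
P(N ≥ 2) = 1 − P(N ≤ 1) = 1 − Σ_{j=0}^{1} e^(−μ) μ^j/j! ≈ 0.8009.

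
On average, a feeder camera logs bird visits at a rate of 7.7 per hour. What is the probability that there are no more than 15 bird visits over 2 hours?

Over the interval, μ = 7.7 × 2 = 15.4 (2 hours).
P(N ≤ 15) = Σ_{j=0}^{15} e^(−μ) μ^j/j! ≈ 0.5272.

0.5272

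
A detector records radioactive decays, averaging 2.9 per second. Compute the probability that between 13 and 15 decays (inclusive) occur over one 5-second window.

Over the interval, μ = 2.9 × 5 = 14.5 (a 5-second window = 5 seconds).
P(13 ≤ N ≤ 15) = Σ_{j=13}^{15} e^(−14.5) · 14.5^j/j! ≈ 0.3081.

0.3081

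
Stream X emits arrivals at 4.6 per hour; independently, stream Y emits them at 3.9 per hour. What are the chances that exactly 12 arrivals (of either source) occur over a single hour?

0.0604

Independent Poisson processes superpose: combined rate λ = 4.6 + 3.9 = 8.5 per hour.
So μ = 8.5.
P(N = 12) = e^(−8.5) · 8.5^12/12! ≈ 0.0604.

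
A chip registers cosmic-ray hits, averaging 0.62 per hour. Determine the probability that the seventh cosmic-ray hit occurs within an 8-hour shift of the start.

0.2320

Over the interval, μ = 0.62 × 8 = 4.96 (an 8-hour shift = 8 hours).
The seventh arrival falls in the interval iff at least 7 events occur there: P(S_7 ≤ t) = P(N ≥ 7) = 1 − P(N ≤ 6) ≈ 0.2320.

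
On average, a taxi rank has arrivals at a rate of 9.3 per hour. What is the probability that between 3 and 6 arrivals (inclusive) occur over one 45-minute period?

Over the interval, μ = 9.3 × 0.75 = 6.975 (a 45-minute period = 0.75 hours).
P(3 ≤ N ≤ 6) = Σ_{j=3}^{6} e^(−6.975) · 6.975^j/j! ≈ 0.4232.

0.4232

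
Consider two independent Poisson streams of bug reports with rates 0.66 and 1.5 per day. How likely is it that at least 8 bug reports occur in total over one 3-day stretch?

0.3243

Independent Poisson processes superpose: combined rate λ = 0.66 + 1.5 = 2.16 per day.
Over the interval, μ = 2.16 × 3 = 6.48 (a 3-day stretch = 3 days).
P(N ≥ 8) = 1 − P(N ≤ 7) ≈ 0.3243.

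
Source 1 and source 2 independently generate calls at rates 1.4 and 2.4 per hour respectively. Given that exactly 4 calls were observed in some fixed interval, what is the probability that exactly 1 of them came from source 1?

Given the total, each event is independently from source 1 with probability p = λ_1/(λ_1+λ_2) = 1.4/3.8 ≈ 0.3684.
So K ~ Binomial(4, 1.4/3.8): P(K = 1) = C(4,1) · (1.4/3.8)^1 · (2.4/3.8)^3 ≈ 0.3713.

0.3713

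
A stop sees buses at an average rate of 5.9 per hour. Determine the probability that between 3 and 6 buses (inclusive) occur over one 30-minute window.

Over the interval, μ = 5.9 × 0.5 = 2.95 (a 30-minute window = 0.5 hours).
P(3 ≤ N ≤ 6) = Σ_{j=3}^{6} e^(−2.95) · 2.95^j/j! ≈ 0.5345.

0.5345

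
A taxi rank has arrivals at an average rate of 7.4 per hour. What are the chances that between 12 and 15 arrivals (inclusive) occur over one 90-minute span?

0.3346

Over the interval, μ = 7.4 × 1.5 = 11.1 (a 90-minute span = 1.5 hours).
P(12 ≤ N ≤ 15) = Σ_{j=12}^{15} e^(−11.1) · 11.1^j/j! ≈ 0.3346.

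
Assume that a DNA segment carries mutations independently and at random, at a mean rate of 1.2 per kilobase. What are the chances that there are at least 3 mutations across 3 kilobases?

Over the interval, μ = 1.2 × 3 = 3.6 (3 kilobases).
P(N ≥ 3) = 1 − P(N ≤ 2) = 1 − Σ_{j=0}^{2} e^(−μ) μ^j/j! ≈ 0.6973.

0.6973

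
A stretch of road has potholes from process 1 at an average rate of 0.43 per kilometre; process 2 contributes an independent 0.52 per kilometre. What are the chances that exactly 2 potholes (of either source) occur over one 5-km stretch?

Independent Poisson processes superpose: combined rate λ = 0.43 + 0.52 = 0.95 per kilometre.
Over the interval, μ = 0.95 × 5 = 4.75 (a 5-km stretch = 5 kilometres).
P(N = 2) = e^(−4.75) · 4.75^2/2! ≈ 0.0976.

0.0976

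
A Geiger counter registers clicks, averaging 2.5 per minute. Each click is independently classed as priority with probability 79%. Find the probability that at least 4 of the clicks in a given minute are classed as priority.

Thinning: the clicks that are classed as priority themselves form a Poisson process with rate 0.79 × 2.5 = 1.975 per minute.
So μ = 1.975.
P(N ≥ 4) = 1 − P(N ≤ 3) ≈ 0.1384.

0.1384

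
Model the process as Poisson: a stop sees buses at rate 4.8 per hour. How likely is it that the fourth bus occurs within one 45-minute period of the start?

Over the interval, μ = 4.8 × 0.75 = 3.6 (a 45-minute period = 0.75 hours).
The fourth arrival falls in the interval iff at least 4 events occur there: P(S_4 ≤ t) = P(N ≥ 4) = 1 − P(N ≤ 3) ≈ 0.4848.

0.4848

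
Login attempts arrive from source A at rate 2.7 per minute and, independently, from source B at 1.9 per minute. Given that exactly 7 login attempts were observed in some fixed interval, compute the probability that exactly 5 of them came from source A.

0.2496

Given the total, each event is independently from source A with probability p = λ_A/(λ_A+λ_B) = 2.7/4.6 ≈ 0.5870.
So K ~ Binomial(7, 2.7/4.6): P(K = 5) = C(7,5) · (2.7/4.6)^5 · (1.9/4.6)^2 ≈ 0.2496.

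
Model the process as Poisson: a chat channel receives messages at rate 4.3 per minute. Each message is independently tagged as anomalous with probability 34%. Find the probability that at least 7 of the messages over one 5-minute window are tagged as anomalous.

Thinning: the messages that are tagged as anomalous themselves form a Poisson process with rate 0.34 × 4.3 = 1.462 per minute.
Over the interval, μ = 1.462 × 5 = 7.31 (a 5-minute window = 5 minutes).
P(N ≥ 7) = 1 − P(N ≤ 6) ≈ 0.5954.

0.5954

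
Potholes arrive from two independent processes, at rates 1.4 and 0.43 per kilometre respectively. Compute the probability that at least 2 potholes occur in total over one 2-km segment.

0.8801

Independent Poisson processes superpose: combined rate λ = 1.4 + 0.43 = 1.83 per kilometre.
Over the interval, μ = 1.83 × 2 = 3.66 (a 2-km segment = 2 kilometres).
P(N ≥ 2) = 1 − P(N ≤ 1) ≈ 0.8801.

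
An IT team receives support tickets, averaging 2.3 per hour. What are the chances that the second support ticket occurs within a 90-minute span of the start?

0.8587

Over the interval, μ = 2.3 × 1.5 = 3.45 (a 90-minute span = 1.5 hours).
The second arrival falls in the interval iff at least 2 events occur there: P(S_2 ≤ t) = P(N ≥ 2) = 1 − P(N ≤ 1) ≈ 0.8587.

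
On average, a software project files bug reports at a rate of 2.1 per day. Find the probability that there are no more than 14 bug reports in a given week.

Over the interval, μ = 2.1 × 7 = 14.7 (a week = 7 days).
P(N ≤ 14) = Σ_{j=0}^{14} e^(−μ) μ^j/j! ≈ 0.4967.

0.4967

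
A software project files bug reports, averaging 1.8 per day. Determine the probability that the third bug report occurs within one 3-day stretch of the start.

Over the interval, μ = 1.8 × 3 = 5.4 (a 3-day stretch = 3 days).
The third arrival falls in the interval iff at least 3 events occur there: P(S_3 ≤ t) = P(N ≥ 3) = 1 − P(N ≤ 2) ≈ 0.9052.

0.9052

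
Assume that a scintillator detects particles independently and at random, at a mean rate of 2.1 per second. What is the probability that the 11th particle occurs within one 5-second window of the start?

Over the interval, μ = 2.1 × 5 = 10.5 (a 5-second window = 5 seconds).
The 11th arrival falls in the interval iff at least 11 events occur there: P(S_11 ≤ t) = P(N ≥ 11) = 1 − P(N ≤ 10) ≈ 0.4793.

0.4793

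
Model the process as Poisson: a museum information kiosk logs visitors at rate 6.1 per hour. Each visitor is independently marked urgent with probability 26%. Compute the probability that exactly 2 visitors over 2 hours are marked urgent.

0.2109

Thinning: the visitors that are marked urgent themselves form a Poisson process with rate 0.26 × 6.1 = 1.586 per hour.
Over the interval, μ = 1.586 × 2 = 3.172 (2 hours).
P(N = 2) = e^(−3.172) · 3.172^2/2! ≈ 0.2109.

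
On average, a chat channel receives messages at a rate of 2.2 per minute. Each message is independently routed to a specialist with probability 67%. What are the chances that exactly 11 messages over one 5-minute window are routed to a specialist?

Thinning: the messages that are routed to a specialist themselves form a Poisson process with rate 0.67 × 2.2 = 1.474 per minute.
Over the interval, μ = 1.474 × 5 = 7.37 (a 5-minute window = 5 minutes).
P(N = 11) = e^(−7.37) · 7.37^11/11! ≈ 0.0550.

0.0550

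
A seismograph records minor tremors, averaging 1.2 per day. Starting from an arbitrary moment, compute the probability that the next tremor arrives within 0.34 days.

Inter-arrival times are exponential with rate λ = 1.2 per day.
P(T ≤ 0.34) = 1 − e^(−λt) = 1 − e^(−1.2 × 0.34) = 1 − e^(−0.408) ≈ 0.3350.

0.3350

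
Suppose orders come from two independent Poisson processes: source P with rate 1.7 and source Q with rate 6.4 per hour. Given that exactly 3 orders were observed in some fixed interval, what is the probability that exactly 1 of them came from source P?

0.3931

Given the total, each event is independently from source P with probability p = λ_P/(λ_P+λ_Q) = 1.7/8.1 ≈ 0.2099.
So K ~ Binomial(3, 1.7/8.1): P(K = 1) = C(3,1) · (1.7/8.1)^1 · (6.4/8.1)^2 ≈ 0.3931.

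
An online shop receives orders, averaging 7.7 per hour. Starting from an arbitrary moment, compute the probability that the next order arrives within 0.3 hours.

0.9007

Inter-arrival times are exponential with rate λ = 7.7 per hour.
P(T ≤ 0.3) = 1 − e^(−λt) = 1 − e^(−7.7 × 0.3) = 1 − e^(−2.31) ≈ 0.9007.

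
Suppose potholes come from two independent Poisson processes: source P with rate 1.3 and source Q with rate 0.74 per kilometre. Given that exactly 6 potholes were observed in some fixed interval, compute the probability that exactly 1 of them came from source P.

Given the total, each event is independently from source P with probability p = λ_P/(λ_P+λ_Q) = 1.3/2.04 ≈ 0.6373.
So K ~ Binomial(6, 1.3/2.04): P(K = 1) = C(6,1) · (1.3/2.04)^1 · (0.74/2.04)^5 ≈ 0.0240.

0.0240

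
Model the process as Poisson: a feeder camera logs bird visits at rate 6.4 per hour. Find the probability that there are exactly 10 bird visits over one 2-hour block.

0.0898

Over the interval, μ = 6.4 × 2 = 12.8 (a 2-hour block = 2 hours).
P(N = 10) = e^(−μ) μ^10/10! = e^(−12.8) · 12.8^10/3628800 ≈ 0.0898.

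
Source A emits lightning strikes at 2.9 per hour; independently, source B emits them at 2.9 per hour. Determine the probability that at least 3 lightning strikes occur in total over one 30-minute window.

0.5540

Independent Poisson processes superpose: combined rate λ = 2.9 + 2.9 = 5.8 per hour.
Over the interval, μ = 5.8 × 0.5 = 2.9 (a 30-minute window = 0.5 hours).
P(N ≥ 3) = 1 − P(N ≤ 2) ≈ 0.5540.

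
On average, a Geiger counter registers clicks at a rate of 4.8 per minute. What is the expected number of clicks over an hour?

E[N] = λt = 4.8 × 60 = 288 (an hour = 60 minutes).

288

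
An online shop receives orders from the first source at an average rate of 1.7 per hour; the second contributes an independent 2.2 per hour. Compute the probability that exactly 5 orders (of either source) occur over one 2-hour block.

Independent Poisson processes superpose: combined rate λ = 1.7 + 2.2 = 3.9 per hour.
Over the interval, μ = 3.9 × 2 = 7.8 (a 2-hour block = 2 hours).
P(N = 5) = e^(−7.8) · 7.8^5/5! ≈ 0.0986.

0.0986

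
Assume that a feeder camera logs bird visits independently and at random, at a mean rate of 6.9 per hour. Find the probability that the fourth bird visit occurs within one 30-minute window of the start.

0.4525

Over the interval, μ = 6.9 × 0.5 = 3.45 (a 30-minute window = 0.5 hours).
The fourth arrival falls in the interval iff at least 4 events occur there: P(S_4 ≤ t) = P(N ≥ 4) = 1 − P(N ≤ 3) ≈ 0.4525.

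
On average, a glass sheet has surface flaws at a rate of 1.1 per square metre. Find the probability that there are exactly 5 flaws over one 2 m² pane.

Over the interval, μ = 1.1 × 2 = 2.2 (a 2 m² pane = 2 square metres).
P(N = 5) = e^(−μ) μ^5/5! = e^(−2.2) · 2.2^5/120 ≈ 0.0476.

0.0476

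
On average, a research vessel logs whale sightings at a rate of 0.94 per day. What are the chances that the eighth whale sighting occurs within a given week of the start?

Over the interval, μ = 0.94 × 7 = 6.58 (a week = 7 days).
The eighth arrival falls in the interval iff at least 8 events occur there: P(S_8 ≤ t) = P(N ≥ 8) = 1 − P(N ≤ 7) ≈ 0.3390.

0.3390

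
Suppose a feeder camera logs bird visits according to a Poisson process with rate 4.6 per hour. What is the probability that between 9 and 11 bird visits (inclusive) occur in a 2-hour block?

0.3536

Over the interval, μ = 4.6 × 2 = 9.2 (a 2-hour block = 2 hours).
P(9 ≤ N ≤ 11) = Σ_{j=9}^{11} e^(−9.2) · 9.2^j/j! ≈ 0.3536.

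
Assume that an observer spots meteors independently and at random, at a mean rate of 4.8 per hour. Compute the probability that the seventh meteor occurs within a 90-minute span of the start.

0.5796

Over the interval, μ = 4.8 × 1.5 = 7.2 (a 90-minute span = 1.5 hours).
The seventh arrival falls in the interval iff at least 7 events occur there: P(S_7 ≤ t) = P(N ≥ 7) = 1 − P(N ≤ 6) ≈ 0.5796.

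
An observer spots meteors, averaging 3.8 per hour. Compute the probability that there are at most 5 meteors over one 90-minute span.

Over the interval, μ = 3.8 × 1.5 = 5.7 (a 90-minute span = 1.5 hours).
P(N ≤ 5) = Σ_{j=0}^{5} e^(−μ) μ^j/j! ≈ 0.4950.

0.4950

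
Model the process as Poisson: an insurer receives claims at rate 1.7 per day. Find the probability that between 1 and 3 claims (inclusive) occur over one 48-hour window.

Over the interval, μ = 1.7 × 2 = 3.4 (a 48-hour window = 2 days).
P(1 ≤ N ≤ 3) = Σ_{j=1}^{3} e^(−3.4) · 3.4^j/j! ≈ 0.5250.

0.5250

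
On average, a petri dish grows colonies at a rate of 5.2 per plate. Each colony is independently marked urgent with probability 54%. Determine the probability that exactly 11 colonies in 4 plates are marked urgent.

Thinning: the colonies that are marked urgent themselves form a Poisson process with rate 0.54 × 5.2 = 2.808 per plate.
Over the interval, μ = 2.808 × 4 = 11.232 (4 plates).
P(N = 11) = e^(−11.232) · 11.232^11/11! ≈ 0.1191.

0.1191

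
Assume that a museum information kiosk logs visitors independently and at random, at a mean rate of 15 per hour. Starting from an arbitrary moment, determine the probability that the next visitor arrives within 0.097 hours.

0.7666

Inter-arrival times are exponential with rate λ = 15 per hour.
P(T ≤ 0.097) = 1 − e^(−λt) = 1 − e^(−15 × 0.097) = 1 − e^(−1.455) ≈ 0.7666.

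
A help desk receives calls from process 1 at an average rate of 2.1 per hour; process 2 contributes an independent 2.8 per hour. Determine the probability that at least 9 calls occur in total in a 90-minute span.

Independent Poisson processes superpose: combined rate λ = 2.1 + 2.8 = 4.9 per hour.
Over the interval, μ = 4.9 × 1.5 = 7.35 (a 90-minute span = 1.5 hours).
P(N ≥ 9) = 1 − P(N ≤ 8) ≈ 0.3175.

0.3175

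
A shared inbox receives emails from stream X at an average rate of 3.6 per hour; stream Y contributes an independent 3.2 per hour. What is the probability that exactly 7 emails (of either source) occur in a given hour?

0.1486

Independent Poisson processes superpose: combined rate λ = 3.6 + 3.2 = 6.8 per hour.
So μ = 6.8.
P(N = 7) = e^(−6.8) · 6.8^7/7! ≈ 0.1486.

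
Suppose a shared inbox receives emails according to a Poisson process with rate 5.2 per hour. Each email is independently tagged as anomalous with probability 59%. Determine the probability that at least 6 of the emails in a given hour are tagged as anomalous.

Thinning: the emails that are tagged as anomalous themselves form a Poisson process with rate 0.59 × 5.2 = 3.068 per hour.
So μ = 3.068.
P(N ≥ 6) = 1 − P(N ≤ 5) ≈ 0.0909.

0.0909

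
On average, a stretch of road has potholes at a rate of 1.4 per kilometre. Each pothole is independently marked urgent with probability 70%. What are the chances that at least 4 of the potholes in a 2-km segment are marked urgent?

Thinning: the potholes that are marked urgent themselves form a Poisson process with rate 0.7 × 1.4 = 0.98 per kilometre.
Over the interval, μ = 0.98 × 2 = 1.96 (a 2-km segment = 2 kilometres).
P(N ≥ 4) = 1 − P(N ≤ 3) ≈ 0.1357.

0.1357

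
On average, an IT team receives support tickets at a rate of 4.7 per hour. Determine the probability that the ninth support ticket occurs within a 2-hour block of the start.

0.5958

Over the interval, μ = 4.7 × 2 = 9.4 (a 2-hour block = 2 hours).
The ninth arrival falls in the interval iff at least 9 events occur there: P(S_9 ≤ t) = P(N ≥ 9) = 1 − P(N ≤ 8) ≈ 0.5958.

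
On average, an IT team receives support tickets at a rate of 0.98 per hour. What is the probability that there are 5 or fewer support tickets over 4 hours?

0.7975

Over the interval, μ = 0.98 × 4 = 3.92 (4 hours).
P(N ≤ 5) = Σ_{j=0}^{5} e^(−μ) μ^j/j! ≈ 0.7975.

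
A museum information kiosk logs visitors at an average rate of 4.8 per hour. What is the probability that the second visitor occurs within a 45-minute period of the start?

Over the interval, μ = 4.8 × 0.75 = 3.6 (a 45-minute period = 0.75 hours).
The second arrival falls in the interval iff at least 2 events occur there: P(S_2 ≤ t) = P(N ≥ 2) = 1 − P(N ≤ 1) ≈ 0.8743.

0.8743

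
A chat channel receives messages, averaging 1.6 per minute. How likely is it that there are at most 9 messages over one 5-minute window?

Over the interval, μ = 1.6 × 5 = 8 (a 5-minute window = 5 minutes).
P(N ≤ 9) = Σ_{j=0}^{9} e^(−μ) μ^j/j! ≈ 0.7166.

0.7166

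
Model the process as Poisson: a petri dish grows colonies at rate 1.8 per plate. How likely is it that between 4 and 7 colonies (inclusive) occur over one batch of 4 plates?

Over the interval, μ = 1.8 × 4 = 7.2 (a batch of 4 plates = 4 plates).
P(4 ≤ N ≤ 7) = Σ_{j=4}^{7} e^(−7.2) · 7.2^j/j! ≈ 0.4970.

0.4970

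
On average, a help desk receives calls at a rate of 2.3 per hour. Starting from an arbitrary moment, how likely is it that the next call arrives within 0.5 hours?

Inter-arrival times are exponential with rate λ = 2.3 per hour.
P(T ≤ 0.5) = 1 − e^(−λt) = 1 − e^(−2.3 × 0.5) = 1 − e^(−1.15) ≈ 0.6834.

0.6834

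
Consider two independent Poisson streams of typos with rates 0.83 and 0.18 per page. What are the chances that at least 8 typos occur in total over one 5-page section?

Independent Poisson processes superpose: combined rate λ = 0.83 + 0.18 = 1.01 per page.
Over the interval, μ = 1.01 × 5 = 5.05 (a 5-page section = 5 pages).
P(N ≥ 8) = 1 − P(N ≤ 7) ≈ 0.1386.

0.1386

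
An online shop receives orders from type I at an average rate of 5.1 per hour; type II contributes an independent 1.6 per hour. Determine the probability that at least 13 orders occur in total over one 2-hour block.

0.5801

Independent Poisson processes superpose: combined rate λ = 5.1 + 1.6 = 6.7 per hour.
Over the interval, μ = 6.7 × 2 = 13.4 (a 2-hour block = 2 hours).
P(N ≥ 13) = 1 − P(N ≤ 12) ≈ 0.5801.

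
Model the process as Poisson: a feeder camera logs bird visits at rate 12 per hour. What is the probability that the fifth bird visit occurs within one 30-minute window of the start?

0.7149

Over the interval, μ = 12 × 0.5 = 6 (a 30-minute window = 0.5 hours).
The fifth arrival falls in the interval iff at least 5 events occur there: P(S_5 ≤ t) = P(N ≥ 5) = 1 − P(N ≤ 4) ≈ 0.7149.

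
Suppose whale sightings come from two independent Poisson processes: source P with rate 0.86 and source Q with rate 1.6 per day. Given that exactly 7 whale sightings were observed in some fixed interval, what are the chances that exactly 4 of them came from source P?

0.1438

Given the total, each event is independently from source P with probability p = λ_P/(λ_P+λ_Q) = 0.86/2.46 ≈ 0.3496.
So K ~ Binomial(7, 0.86/2.46): P(K = 4) = C(7,4) · (0.86/2.46)^4 · (1.6/2.46)^3 ≈ 0.1438.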